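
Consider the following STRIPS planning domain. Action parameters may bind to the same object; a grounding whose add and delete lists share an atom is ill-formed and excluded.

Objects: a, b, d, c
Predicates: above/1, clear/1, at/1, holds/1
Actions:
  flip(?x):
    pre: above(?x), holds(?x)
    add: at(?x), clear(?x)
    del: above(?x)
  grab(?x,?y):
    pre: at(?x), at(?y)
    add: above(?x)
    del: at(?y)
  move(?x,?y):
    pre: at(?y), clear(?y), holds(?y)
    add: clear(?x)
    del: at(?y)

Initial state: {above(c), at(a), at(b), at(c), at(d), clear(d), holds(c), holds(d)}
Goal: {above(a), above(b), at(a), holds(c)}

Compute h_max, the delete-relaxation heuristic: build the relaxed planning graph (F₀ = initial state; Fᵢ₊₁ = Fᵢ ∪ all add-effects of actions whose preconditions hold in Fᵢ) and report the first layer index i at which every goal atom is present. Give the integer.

F0 = init (8 atoms)
F1 = F0 ∪ {above(a), above(b), above(d), clear(a), clear(b), clear(c)}  (14 atoms)
goal ⊆ F1  ⇒  h_max = 1

1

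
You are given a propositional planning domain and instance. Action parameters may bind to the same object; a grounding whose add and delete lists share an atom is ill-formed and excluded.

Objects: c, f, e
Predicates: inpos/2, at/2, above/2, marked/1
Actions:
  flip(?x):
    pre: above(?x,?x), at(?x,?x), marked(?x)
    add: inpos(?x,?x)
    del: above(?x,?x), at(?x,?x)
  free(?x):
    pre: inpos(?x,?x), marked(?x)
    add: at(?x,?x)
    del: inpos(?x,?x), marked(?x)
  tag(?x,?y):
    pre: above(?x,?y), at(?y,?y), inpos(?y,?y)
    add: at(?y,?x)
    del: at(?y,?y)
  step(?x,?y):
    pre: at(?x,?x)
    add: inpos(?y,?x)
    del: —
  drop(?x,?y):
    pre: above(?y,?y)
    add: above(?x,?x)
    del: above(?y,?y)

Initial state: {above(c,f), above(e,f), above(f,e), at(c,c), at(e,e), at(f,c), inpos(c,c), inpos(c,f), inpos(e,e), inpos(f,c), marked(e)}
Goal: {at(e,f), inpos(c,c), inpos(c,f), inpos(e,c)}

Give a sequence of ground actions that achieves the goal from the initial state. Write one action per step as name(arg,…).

tag(f,e); step(c,e)

1. tag(f,e)  →  {above(c,f), above(e,f), above(f,e), at(c,c), at(e,f), at(f,c), inpos(c,c), inpos(c,f), inpos(e,e), inpos(f,c), marked(e)}
2. step(c,e)  →  {above(c,f), above(e,f), above(f,e), at(c,c), at(e,f), at(f,c), inpos(c,c), inpos(c,f), inpos(e,c), inpos(e,e), inpos(f,c), marked(e)}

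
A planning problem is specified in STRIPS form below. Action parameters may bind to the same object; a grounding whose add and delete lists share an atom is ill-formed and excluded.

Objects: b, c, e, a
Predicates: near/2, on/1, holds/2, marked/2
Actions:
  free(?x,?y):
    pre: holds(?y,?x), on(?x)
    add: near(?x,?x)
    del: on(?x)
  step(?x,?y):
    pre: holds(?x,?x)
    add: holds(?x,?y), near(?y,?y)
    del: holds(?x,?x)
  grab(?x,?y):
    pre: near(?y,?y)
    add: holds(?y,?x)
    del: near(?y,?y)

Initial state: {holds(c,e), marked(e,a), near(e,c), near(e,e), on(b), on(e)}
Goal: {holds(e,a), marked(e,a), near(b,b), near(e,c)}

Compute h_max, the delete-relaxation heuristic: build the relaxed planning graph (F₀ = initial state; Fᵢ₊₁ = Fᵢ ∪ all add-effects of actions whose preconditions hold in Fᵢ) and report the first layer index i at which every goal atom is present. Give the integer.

F0 = init (6 atoms)
F1 = F0 ∪ {holds(e,a), holds(e,b), holds(e,c), holds(e,e)}  (10 atoms)
F2 = F1 ∪ {near(a,a), near(b,b), near(c,c)}  (13 atoms)
goal ⊆ F2  ⇒  h_max = 2

2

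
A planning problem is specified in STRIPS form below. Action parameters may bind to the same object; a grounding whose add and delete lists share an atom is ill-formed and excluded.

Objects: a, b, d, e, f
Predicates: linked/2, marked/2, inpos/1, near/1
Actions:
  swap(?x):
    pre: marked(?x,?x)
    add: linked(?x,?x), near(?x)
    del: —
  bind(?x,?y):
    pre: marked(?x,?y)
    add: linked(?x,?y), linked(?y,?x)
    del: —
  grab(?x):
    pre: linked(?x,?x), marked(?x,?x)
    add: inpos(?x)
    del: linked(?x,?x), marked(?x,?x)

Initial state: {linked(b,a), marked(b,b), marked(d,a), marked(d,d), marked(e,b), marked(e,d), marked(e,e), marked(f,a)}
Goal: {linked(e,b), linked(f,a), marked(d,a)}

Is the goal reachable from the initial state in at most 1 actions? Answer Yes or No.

1. bind(e,b)  →  {linked(b,a), linked(b,e), linked(e,b), marked(b,b), marked(d,a), marked(d,d), marked(e,b), marked(e,d), marked(e,e), marked(f,a)}
2. bind(f,a)  →  {linked(a,f), linked(b,a), linked(b,e), linked(e,b), linked(f,a), marked(b,b), marked(d,a), marked(d,d), marked(e,b), marked(e,d), marked(e,e), marked(f,a)}
optimal plan length = 2; 2 > 1

No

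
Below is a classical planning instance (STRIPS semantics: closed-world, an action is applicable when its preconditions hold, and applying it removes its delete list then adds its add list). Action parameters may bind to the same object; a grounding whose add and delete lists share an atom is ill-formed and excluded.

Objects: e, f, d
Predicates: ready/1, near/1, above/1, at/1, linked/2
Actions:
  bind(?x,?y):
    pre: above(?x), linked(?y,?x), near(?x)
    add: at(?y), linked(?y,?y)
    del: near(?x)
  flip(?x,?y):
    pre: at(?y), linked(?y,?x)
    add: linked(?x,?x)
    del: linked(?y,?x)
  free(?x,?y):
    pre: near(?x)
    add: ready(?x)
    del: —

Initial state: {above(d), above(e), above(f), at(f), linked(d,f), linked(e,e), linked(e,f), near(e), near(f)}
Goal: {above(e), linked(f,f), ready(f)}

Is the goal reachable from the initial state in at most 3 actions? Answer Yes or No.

Yes

1. bind(e,e)  →  {above(d), above(e), above(f), at(e), at(f), linked(d,f), linked(e,e), linked(e,f), near(f)}
2. flip(f,e)  →  {above(d), above(e), above(f), at(e), at(f), linked(d,f), linked(e,e), linked(f,f), near(f)}
3. free(f,e)  →  {above(d), above(e), above(f), at(e), at(f), linked(d,f), linked(e,e), linked(f,f), near(f), ready(f)}
optimal plan length = 3; 3 ≤ 3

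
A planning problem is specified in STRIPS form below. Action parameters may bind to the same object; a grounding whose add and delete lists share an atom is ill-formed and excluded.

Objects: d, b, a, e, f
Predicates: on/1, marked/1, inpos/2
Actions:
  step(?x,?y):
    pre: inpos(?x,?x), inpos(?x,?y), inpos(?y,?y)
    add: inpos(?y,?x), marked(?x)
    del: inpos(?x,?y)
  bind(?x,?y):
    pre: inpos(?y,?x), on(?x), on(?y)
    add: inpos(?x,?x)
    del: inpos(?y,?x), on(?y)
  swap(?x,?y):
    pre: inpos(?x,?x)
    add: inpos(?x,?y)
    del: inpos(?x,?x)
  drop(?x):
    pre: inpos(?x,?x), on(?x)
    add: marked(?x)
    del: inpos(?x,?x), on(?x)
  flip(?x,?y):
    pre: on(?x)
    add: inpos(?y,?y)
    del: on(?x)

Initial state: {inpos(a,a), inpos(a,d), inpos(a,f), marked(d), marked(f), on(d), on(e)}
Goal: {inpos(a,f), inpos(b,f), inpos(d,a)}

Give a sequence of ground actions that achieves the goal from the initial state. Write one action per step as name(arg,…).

flip(d,d); step(a,d); flip(e,b); swap(b,f)

1. flip(d,d)  →  {inpos(a,a), inpos(a,d), inpos(a,f), inpos(d,d), marked(d), marked(f), on(e)}
2. step(a,d)  →  {inpos(a,a), inpos(a,f), inpos(d,a), inpos(d,d), marked(a), marked(d), marked(f), on(e)}
3. flip(e,b)  →  {inpos(a,a), inpos(a,f), inpos(b,b), inpos(d,a), inpos(d,d), marked(a), marked(d), marked(f)}
4. swap(b,f)  →  {inpos(a,a), inpos(a,f), inpos(b,f), inpos(d,a), inpos(d,d), marked(a), marked(d), marked(f)}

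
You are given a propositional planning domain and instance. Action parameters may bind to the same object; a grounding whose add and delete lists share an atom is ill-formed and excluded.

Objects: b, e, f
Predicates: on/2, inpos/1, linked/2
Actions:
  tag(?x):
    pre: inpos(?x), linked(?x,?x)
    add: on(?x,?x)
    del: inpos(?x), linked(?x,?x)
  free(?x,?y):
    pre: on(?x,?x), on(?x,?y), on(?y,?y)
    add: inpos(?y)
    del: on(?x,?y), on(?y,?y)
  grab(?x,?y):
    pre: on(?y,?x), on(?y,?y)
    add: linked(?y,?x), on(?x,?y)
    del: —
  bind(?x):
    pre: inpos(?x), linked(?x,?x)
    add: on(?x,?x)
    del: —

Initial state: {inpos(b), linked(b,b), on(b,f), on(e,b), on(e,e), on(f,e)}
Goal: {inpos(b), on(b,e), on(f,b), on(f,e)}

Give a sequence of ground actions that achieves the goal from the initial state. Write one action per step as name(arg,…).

1. grab(b,e)  →  {inpos(b), linked(b,b), linked(e,b), on(b,e), on(b,f), on(e,b), on(e,e), on(f,e)}
2. bind(b)  →  {inpos(b), linked(b,b), linked(e,b), on(b,b), on(b,e), on(b,f), on(e,b), on(e,e), on(f,e)}
3. grab(f,b)  →  {inpos(b), linked(b,b), linked(b,f), linked(e,b), on(b,b), on(b,e), on(b,f), on(e,b), on(e,e), on(f,b), on(f,e)}

grab(b,e); bind(b); grab(f,b)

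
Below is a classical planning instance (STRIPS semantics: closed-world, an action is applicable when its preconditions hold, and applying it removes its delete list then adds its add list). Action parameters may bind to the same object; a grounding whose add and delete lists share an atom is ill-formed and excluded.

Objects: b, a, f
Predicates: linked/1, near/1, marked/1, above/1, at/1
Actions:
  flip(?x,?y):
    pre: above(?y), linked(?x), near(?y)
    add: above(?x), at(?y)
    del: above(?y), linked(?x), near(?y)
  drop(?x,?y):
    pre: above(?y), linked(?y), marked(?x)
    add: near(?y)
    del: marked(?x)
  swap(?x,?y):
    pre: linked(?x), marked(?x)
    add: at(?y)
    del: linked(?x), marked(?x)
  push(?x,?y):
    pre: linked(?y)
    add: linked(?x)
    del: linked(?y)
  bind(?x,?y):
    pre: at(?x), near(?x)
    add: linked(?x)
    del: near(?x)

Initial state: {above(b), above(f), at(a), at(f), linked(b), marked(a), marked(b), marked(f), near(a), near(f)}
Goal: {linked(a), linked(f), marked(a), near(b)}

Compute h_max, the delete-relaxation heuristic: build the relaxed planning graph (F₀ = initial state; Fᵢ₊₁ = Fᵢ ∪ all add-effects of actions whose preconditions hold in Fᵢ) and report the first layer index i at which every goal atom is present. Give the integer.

F0 = init (10 atoms)
F1 = F0 ∪ {at(b), linked(a), linked(f), near(b)}  (14 atoms)
goal ⊆ F1  ⇒  h_max = 1

1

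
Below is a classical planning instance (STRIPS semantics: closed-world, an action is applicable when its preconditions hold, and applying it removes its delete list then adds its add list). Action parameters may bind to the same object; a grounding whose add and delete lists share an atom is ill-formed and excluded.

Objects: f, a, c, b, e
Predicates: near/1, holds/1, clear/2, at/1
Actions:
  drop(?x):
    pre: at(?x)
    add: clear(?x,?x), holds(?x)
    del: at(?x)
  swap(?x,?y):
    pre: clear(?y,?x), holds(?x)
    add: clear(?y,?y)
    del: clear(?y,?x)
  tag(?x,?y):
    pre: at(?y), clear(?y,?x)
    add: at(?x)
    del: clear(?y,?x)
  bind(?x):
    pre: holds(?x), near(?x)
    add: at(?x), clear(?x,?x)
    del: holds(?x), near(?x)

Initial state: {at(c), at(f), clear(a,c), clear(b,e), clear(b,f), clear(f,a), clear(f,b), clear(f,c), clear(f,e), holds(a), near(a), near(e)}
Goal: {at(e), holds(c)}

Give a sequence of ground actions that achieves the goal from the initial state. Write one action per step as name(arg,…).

1. drop(c)  →  {at(f), clear(a,c), clear(b,e), clear(b,f), clear(c,c), clear(f,a), clear(f,b), clear(f,c), clear(f,e), holds(a), holds(c), near(a), near(e)}
2. tag(e,f)  →  {at(e), at(f), clear(a,c), clear(b,e), clear(b,f), clear(c,c), clear(f,a), clear(f,b), clear(f,c), holds(a), holds(c), near(a), near(e)}

drop(c); tag(e,f)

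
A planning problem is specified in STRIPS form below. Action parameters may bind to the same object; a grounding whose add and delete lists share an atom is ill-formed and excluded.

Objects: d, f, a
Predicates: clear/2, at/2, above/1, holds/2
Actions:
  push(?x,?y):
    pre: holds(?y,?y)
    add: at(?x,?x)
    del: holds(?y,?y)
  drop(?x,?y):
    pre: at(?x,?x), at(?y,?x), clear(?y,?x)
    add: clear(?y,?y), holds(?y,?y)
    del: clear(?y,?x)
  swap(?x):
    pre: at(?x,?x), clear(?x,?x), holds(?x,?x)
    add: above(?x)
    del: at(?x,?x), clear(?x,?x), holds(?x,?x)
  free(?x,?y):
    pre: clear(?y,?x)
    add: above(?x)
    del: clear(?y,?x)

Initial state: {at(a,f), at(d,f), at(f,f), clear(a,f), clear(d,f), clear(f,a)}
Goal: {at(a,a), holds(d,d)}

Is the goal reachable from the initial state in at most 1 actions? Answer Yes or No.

1. drop(f,d)  →  {at(a,f), at(d,f), at(f,f), clear(a,f), clear(d,d), clear(f,a), holds(d,d)}
2. drop(f,a)  →  {at(a,f), at(d,f), at(f,f), clear(a,a), clear(d,d), clear(f,a), holds(a,a), holds(d,d)}
3. push(a,a)  →  {at(a,a), at(a,f), at(d,f), at(f,f), clear(a,a), clear(d,d), clear(f,a), holds(d,d)}
optimal plan length = 3; 3 > 1

No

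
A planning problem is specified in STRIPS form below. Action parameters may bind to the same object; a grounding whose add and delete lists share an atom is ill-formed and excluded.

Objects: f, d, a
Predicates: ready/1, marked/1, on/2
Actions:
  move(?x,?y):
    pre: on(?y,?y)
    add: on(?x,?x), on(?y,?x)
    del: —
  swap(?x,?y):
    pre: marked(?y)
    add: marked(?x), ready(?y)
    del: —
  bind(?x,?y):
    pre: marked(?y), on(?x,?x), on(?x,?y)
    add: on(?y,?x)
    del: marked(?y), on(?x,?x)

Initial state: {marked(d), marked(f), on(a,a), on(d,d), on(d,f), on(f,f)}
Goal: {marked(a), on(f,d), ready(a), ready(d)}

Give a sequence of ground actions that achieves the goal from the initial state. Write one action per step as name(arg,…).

move(d,f); swap(a,d); swap(f,a)

1. move(d,f)  →  {marked(d), marked(f), on(a,a), on(d,d), on(d,f), on(f,d), on(f,f)}
2. swap(a,d)  →  {marked(a), marked(d), marked(f), on(a,a), on(d,d), on(d,f), on(f,d), on(f,f), ready(d)}
3. swap(f,a)  →  {marked(a), marked(d), marked(f), on(a,a), on(d,d), on(d,f), on(f,d), on(f,f), ready(a), ready(d)}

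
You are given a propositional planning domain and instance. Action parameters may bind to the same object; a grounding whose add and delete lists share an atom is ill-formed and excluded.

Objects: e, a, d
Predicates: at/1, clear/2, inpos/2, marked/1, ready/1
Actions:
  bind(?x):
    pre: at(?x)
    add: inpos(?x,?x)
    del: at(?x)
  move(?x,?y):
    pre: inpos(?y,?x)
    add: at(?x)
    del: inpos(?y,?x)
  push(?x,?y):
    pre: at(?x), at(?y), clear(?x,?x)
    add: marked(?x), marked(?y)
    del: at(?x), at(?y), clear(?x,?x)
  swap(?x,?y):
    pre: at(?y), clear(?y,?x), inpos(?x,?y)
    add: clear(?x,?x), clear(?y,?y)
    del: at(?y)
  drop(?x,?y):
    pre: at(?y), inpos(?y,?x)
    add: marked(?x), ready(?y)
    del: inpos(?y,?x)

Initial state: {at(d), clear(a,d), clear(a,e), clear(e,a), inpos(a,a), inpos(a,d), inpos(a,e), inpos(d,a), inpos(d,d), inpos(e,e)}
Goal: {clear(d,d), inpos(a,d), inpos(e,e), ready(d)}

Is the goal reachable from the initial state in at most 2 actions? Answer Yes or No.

1. move(a,a)  →  {at(a), at(d), clear(a,d), clear(a,e), clear(e,a), inpos(a,d), inpos(a,e), inpos(d,a), inpos(d,d), inpos(e,e)}
2. swap(d,a)  →  {at(d), clear(a,a), clear(a,d), clear(a,e), clear(d,d), clear(e,a), inpos(a,d), inpos(a,e), inpos(d,a), inpos(d,d), inpos(e,e)}
3. drop(a,d)  →  {at(d), clear(a,a), clear(a,d), clear(a,e), clear(d,d), clear(e,a), inpos(a,d), inpos(a,e), inpos(d,d), inpos(e,e), marked(a), ready(d)}
optimal plan length = 3; 3 > 2

No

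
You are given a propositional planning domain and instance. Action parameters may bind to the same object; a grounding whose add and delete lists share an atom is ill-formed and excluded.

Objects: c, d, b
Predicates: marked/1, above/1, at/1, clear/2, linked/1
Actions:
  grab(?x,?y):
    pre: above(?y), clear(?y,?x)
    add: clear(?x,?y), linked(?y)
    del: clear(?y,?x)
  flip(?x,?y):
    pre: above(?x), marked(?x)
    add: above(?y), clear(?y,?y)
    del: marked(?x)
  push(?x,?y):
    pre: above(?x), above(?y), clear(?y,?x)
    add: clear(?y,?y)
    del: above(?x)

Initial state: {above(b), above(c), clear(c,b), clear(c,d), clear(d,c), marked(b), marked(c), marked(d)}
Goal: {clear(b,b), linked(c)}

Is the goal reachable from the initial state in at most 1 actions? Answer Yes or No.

No

1. grab(d,c)  →  {above(b), above(c), clear(c,b), clear(d,c), linked(c), marked(b), marked(c), marked(d)}
2. flip(c,b)  →  {above(b), above(c), clear(b,b), clear(c,b), clear(d,c), linked(c), marked(b), marked(d)}
optimal plan length = 2; 2 > 1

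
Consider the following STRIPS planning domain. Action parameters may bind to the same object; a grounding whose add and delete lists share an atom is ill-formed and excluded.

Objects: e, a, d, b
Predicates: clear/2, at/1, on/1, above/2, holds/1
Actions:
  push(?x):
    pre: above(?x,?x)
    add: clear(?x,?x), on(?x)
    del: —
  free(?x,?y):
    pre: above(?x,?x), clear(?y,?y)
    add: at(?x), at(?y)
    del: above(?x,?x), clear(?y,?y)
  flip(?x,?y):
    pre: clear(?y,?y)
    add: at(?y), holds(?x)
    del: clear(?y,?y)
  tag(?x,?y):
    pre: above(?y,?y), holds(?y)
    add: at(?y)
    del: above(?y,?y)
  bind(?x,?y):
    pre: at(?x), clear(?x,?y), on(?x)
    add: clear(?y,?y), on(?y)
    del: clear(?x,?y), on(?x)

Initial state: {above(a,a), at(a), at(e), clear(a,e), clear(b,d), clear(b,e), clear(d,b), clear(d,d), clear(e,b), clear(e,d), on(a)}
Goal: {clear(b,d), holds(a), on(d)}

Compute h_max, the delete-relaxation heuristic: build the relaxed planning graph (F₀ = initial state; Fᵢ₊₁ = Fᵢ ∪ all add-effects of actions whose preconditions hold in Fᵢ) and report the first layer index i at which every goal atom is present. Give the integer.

2

F0 = init (11 atoms)
F1 = F0 ∪ {at(d), clear(a,a), clear(e,e), holds(a), holds(b), holds(d), holds(e), on(e)}  (19 atoms)
F2 = F1 ∪ {clear(b,b), on(b), on(d)}  (22 atoms)
goal ⊆ F2  ⇒  h_max = 2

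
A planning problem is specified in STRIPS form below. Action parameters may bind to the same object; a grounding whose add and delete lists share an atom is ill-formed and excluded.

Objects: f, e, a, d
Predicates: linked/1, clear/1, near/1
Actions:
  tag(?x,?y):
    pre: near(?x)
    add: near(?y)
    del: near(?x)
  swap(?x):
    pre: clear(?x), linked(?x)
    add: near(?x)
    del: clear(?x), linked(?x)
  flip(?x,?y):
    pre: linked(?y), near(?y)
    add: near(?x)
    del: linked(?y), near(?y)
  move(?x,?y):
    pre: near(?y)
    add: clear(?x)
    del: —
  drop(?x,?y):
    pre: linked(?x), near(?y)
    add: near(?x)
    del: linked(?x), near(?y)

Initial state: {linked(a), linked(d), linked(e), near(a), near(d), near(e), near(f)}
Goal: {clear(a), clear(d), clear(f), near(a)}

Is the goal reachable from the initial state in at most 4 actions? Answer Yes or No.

Yes

1. move(f,f)  →  {clear(f), linked(a), linked(d), linked(e), near(a), near(d), near(e), near(f)}
2. move(a,f)  →  {clear(a), clear(f), linked(a), linked(d), linked(e), near(a), near(d), near(e), near(f)}
3. move(d,f)  →  {clear(a), clear(d), clear(f), linked(a), linked(d), linked(e), near(a), near(d), near(e), near(f)}
optimal plan length = 3; 3 ≤ 4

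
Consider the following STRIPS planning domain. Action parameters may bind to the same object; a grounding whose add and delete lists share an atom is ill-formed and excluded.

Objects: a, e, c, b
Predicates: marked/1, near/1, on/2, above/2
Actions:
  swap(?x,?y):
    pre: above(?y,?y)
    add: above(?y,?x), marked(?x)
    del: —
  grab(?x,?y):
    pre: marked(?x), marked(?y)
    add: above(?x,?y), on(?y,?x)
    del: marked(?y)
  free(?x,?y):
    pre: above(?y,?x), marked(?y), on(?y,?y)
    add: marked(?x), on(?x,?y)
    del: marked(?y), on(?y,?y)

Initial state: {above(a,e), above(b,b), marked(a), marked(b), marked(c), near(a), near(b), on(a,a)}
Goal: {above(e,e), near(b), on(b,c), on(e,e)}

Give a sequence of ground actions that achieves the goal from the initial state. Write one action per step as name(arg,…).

1. swap(e,b)  →  {above(a,e), above(b,b), above(b,e), marked(a), marked(b), marked(c), marked(e), near(a), near(b), on(a,a)}
2. grab(e,e)  →  {above(a,e), above(b,b), above(b,e), above(e,e), marked(a), marked(b), marked(c), near(a), near(b), on(a,a), on(e,e)}
3. grab(c,b)  →  {above(a,e), above(b,b), above(b,e), above(c,b), above(e,e), marked(a), marked(c), near(a), near(b), on(a,a), on(b,c), on(e,e)}

swap(e,b); grab(e,e); grab(c,b)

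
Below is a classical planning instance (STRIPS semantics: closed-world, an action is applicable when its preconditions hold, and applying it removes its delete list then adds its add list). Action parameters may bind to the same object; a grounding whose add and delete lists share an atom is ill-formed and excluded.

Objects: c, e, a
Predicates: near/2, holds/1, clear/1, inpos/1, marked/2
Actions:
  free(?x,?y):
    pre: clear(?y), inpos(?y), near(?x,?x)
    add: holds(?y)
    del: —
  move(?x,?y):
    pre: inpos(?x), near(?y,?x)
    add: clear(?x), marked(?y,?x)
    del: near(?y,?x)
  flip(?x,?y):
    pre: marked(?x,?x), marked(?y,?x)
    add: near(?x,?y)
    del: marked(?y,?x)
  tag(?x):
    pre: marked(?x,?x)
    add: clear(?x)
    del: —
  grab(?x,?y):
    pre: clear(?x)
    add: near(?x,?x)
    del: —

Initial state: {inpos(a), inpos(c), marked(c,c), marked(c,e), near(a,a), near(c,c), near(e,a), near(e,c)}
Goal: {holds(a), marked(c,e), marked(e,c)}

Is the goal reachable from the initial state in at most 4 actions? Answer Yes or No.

Yes

1. move(c,e)  →  {clear(c), inpos(a), inpos(c), marked(c,c), marked(c,e), marked(e,c), near(a,a), near(c,c), near(e,a)}
2. move(a,e)  →  {clear(a), clear(c), inpos(a), inpos(c), marked(c,c), marked(c,e), marked(e,a), marked(e,c), near(a,a), near(c,c)}
3. free(c,a)  →  {clear(a), clear(c), holds(a), inpos(a), inpos(c), marked(c,c), marked(c,e), marked(e,a), marked(e,c), near(a,a), near(c,c)}
optimal plan length = 3; 3 ≤ 4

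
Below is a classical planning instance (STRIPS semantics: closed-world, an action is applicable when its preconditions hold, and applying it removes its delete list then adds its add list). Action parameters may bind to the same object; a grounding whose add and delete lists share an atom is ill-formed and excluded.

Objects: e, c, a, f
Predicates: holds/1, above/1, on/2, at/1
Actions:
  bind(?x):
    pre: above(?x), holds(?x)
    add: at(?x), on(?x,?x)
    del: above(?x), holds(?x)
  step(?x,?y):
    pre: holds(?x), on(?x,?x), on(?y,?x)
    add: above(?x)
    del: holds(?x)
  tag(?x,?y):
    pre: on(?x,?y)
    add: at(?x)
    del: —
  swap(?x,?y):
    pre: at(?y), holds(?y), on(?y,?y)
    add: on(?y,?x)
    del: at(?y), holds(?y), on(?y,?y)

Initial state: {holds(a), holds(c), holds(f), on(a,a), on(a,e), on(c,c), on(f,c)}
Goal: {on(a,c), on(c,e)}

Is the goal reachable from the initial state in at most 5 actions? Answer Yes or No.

Yes

1. tag(c,c)  →  {at(c), holds(a), holds(c), holds(f), on(a,a), on(a,e), on(c,c), on(f,c)}
2. tag(a,e)  →  {at(a), at(c), holds(a), holds(c), holds(f), on(a,a), on(a,e), on(c,c), on(f,c)}
3. swap(e,c)  →  {at(a), holds(a), holds(f), on(a,a), on(a,e), on(c,e), on(f,c)}
4. swap(c,a)  →  {holds(f), on(a,c), on(a,e), on(c,e), on(f,c)}
optimal plan length = 4; 4 ≤ 5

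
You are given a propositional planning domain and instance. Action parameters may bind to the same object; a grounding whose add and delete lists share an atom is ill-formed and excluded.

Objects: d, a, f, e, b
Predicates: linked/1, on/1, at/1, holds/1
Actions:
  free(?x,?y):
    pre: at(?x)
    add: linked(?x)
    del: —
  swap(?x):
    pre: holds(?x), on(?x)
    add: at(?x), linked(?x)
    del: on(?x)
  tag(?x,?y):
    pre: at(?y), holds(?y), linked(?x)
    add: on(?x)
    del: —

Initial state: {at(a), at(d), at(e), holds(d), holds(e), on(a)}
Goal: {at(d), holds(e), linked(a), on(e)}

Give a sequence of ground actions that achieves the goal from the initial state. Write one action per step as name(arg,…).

free(a,d); free(e,d); tag(e,d)

1. free(a,d)  →  {at(a), at(d), at(e), holds(d), holds(e), linked(a), on(a)}
2. free(e,d)  →  {at(a), at(d), at(e), holds(d), holds(e), linked(a), linked(e), on(a)}
3. tag(e,d)  →  {at(a), at(d), at(e), holds(d), holds(e), linked(a), linked(e), on(a), on(e)}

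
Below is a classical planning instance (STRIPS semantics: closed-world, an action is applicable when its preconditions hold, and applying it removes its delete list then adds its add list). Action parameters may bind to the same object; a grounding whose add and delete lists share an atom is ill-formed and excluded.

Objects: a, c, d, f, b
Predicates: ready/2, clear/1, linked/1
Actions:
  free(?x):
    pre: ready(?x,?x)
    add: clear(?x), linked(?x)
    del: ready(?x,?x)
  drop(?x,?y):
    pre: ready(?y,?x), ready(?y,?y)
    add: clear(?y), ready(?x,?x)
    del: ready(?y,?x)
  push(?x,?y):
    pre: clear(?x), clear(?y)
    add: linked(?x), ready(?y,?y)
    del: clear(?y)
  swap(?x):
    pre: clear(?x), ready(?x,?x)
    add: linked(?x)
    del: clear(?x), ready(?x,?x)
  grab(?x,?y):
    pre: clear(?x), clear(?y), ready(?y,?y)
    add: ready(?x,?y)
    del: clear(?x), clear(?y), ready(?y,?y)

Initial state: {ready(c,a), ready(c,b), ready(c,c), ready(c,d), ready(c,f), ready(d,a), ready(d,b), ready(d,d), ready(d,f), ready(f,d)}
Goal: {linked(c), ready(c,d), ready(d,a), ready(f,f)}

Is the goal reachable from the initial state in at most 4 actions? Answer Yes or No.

Yes

1. free(c)  →  {clear(c), linked(c), ready(c,a), ready(c,b), ready(c,d), ready(c,f), ready(d,a), ready(d,b), ready(d,d), ready(d,f), ready(f,d)}
2. drop(f,d)  →  {clear(c), clear(d), linked(c), ready(c,a), ready(c,b), ready(c,d), ready(c,f), ready(d,a), ready(d,b), ready(d,d), ready(f,d), ready(f,f)}
optimal plan length = 2; 2 ≤ 4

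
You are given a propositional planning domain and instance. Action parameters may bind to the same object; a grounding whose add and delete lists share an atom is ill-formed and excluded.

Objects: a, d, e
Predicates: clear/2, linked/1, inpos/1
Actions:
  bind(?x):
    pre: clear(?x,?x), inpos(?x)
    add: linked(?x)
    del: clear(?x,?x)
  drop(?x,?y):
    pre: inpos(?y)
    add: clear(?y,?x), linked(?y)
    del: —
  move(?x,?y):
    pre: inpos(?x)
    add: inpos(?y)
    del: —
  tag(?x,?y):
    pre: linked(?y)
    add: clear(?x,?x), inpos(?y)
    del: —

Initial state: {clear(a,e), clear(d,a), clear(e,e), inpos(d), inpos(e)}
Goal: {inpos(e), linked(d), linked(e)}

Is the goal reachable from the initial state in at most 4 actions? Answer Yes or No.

Yes

1. bind(e)  →  {clear(a,e), clear(d,a), inpos(d), inpos(e), linked(e)}
2. drop(a,d)  →  {clear(a,e), clear(d,a), inpos(d), inpos(e), linked(d), linked(e)}
optimal plan length = 2; 2 ≤ 4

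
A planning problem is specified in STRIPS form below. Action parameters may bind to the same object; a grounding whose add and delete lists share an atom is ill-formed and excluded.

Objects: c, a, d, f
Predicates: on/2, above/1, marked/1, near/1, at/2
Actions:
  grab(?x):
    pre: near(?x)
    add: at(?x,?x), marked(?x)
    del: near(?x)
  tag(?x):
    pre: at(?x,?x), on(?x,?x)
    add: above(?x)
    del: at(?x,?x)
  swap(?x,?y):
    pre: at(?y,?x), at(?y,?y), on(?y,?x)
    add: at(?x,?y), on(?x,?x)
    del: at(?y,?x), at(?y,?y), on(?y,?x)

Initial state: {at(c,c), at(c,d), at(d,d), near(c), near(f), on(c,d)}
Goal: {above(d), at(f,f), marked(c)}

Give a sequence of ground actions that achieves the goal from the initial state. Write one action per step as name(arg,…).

grab(c); grab(f); swap(d,c); tag(d)

1. grab(c)  →  {at(c,c), at(c,d), at(d,d), marked(c), near(f), on(c,d)}
2. grab(f)  →  {at(c,c), at(c,d), at(d,d), at(f,f), marked(c), marked(f), on(c,d)}
3. swap(d,c)  →  {at(d,c), at(d,d), at(f,f), marked(c), marked(f), on(d,d)}
4. tag(d)  →  {above(d), at(d,c), at(f,f), marked(c), marked(f), on(d,d)}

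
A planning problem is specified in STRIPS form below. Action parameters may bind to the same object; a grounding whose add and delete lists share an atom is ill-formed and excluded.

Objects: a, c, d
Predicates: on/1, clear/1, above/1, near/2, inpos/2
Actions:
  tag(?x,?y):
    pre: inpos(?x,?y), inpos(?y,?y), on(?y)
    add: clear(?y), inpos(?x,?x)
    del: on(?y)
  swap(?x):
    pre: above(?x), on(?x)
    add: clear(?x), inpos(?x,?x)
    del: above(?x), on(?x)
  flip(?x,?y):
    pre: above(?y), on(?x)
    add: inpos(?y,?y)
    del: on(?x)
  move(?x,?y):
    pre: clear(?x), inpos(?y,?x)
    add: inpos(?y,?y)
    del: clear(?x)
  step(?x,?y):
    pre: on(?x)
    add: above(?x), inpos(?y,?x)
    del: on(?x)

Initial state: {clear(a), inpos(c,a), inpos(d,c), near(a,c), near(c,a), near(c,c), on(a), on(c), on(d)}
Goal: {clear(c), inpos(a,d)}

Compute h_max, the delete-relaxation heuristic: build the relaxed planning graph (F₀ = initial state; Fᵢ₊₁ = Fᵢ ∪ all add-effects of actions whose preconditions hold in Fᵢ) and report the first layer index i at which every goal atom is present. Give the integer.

2

F0 = init (9 atoms)
F1 = F0 ∪ {above(a), above(c), above(d), inpos(a,a), inpos(a,c), inpos(a,d), inpos(c,c), inpos(c,d), inpos(d,a), inpos(d,d)}  (19 atoms)
F2 = F1 ∪ {clear(c), clear(d)}  (21 atoms)
goal ⊆ F2  ⇒  h_max = 2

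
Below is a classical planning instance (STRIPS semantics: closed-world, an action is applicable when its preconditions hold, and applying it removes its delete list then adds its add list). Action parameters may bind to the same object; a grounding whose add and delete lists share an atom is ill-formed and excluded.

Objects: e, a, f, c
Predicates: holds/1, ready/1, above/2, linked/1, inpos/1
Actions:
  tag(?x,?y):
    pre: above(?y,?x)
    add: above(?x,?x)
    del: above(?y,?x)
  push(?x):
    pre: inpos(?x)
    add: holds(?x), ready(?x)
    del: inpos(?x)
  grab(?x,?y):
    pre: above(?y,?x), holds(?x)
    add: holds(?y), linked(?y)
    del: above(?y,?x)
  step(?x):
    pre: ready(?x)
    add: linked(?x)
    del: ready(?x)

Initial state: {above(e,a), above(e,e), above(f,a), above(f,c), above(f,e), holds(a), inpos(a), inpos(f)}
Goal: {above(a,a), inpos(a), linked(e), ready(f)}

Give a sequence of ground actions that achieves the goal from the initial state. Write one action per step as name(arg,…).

tag(a,f); push(f); grab(a,e)

1. tag(a,f)  →  {above(a,a), above(e,a), above(e,e), above(f,c), above(f,e), holds(a), inpos(a), inpos(f)}
2. push(f)  →  {above(a,a), above(e,a), above(e,e), above(f,c), above(f,e), holds(a), holds(f), inpos(a), ready(f)}
3. grab(a,e)  →  {above(a,a), above(e,e), above(f,c), above(f,e), holds(a), holds(e), holds(f), inpos(a), linked(e), ready(f)}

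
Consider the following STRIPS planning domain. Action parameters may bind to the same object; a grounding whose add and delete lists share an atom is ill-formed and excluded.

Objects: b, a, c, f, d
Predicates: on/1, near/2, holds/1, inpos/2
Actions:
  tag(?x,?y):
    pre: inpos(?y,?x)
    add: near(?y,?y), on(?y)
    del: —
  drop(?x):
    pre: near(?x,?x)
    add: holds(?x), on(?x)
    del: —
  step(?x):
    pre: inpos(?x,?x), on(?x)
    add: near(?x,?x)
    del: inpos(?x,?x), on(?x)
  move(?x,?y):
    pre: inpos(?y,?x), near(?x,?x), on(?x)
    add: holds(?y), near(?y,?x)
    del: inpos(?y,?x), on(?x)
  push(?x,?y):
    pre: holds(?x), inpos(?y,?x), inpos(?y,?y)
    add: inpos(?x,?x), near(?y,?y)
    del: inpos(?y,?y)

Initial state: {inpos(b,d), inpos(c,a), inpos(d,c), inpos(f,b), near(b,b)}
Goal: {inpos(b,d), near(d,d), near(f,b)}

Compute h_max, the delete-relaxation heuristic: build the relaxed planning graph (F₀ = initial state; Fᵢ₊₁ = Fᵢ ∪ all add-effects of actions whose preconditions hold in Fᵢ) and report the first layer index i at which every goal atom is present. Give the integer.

F0 = init (5 atoms)
F1 = F0 ∪ {holds(b), near(c,c), near(d,d), near(f,f), on(b), on(c), on(d), on(f)}  (13 atoms)
F2 = F1 ∪ {holds(c), holds(d), holds(f), near(b,d), near(d,c), near(f,b)}  (19 atoms)
goal ⊆ F2  ⇒  h_max = 2

2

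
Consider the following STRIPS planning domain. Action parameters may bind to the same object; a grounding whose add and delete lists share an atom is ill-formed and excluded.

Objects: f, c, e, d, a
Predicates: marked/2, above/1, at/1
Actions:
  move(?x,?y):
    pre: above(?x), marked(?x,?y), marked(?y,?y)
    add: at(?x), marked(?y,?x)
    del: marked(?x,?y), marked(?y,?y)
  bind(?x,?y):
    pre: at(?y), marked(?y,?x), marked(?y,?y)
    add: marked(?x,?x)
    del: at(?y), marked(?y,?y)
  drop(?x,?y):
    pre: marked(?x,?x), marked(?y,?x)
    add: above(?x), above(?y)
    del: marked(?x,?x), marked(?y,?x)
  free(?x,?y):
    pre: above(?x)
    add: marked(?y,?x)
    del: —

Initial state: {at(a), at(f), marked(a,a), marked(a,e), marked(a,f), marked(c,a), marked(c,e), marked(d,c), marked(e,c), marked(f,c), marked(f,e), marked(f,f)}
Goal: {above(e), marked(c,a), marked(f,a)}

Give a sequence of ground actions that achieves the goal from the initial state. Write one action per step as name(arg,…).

1. bind(e,f)  →  {at(a), marked(a,a), marked(a,e), marked(a,f), marked(c,a), marked(c,e), marked(d,c), marked(e,c), marked(e,e), marked(f,c), marked(f,e)}
2. drop(e,a)  →  {above(a), above(e), at(a), marked(a,a), marked(a,f), marked(c,a), marked(c,e), marked(d,c), marked(e,c), marked(f,c), marked(f,e)}
3. free(a,f)  →  {above(a), above(e), at(a), marked(a,a), marked(a,f), marked(c,a), marked(c,e), marked(d,c), marked(e,c), marked(f,a), marked(f,c), marked(f,e)}

bind(e,f); drop(e,a); free(a,f)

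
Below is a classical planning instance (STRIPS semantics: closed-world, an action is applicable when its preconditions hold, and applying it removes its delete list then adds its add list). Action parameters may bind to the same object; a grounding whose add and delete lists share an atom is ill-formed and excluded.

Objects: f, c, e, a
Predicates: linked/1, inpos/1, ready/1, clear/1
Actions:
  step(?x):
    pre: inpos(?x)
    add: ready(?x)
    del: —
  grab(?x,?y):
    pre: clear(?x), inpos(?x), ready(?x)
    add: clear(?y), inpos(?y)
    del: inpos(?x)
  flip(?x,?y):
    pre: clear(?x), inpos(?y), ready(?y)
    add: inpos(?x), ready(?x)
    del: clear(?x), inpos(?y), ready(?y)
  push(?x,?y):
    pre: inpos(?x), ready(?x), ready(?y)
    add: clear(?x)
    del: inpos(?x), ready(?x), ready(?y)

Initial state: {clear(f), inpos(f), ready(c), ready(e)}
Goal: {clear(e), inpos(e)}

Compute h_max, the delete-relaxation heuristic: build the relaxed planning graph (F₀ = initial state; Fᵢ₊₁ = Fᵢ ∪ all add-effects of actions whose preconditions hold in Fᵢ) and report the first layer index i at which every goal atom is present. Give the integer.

2

F0 = init (4 atoms)
F1 = F0 ∪ {ready(f)}  (5 atoms)
F2 = F1 ∪ {clear(a), clear(c), clear(e), inpos(a), inpos(c), inpos(e)}  (11 atoms)
goal ⊆ F2  ⇒  h_max = 2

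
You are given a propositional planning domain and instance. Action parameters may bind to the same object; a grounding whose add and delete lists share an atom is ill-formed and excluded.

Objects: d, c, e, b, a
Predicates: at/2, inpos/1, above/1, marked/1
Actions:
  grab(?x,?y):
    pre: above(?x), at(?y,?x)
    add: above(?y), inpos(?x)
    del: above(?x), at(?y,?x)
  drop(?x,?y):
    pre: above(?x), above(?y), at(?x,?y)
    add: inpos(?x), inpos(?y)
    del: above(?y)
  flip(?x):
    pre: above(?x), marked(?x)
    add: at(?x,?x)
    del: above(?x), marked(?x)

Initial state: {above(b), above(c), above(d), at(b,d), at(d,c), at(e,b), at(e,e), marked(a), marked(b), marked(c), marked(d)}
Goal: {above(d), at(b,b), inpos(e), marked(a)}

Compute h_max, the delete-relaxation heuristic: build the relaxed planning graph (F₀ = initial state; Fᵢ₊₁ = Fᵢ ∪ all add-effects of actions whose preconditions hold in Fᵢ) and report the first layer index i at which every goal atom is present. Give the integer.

2

F0 = init (11 atoms)
F1 = F0 ∪ {above(e), at(b,b), at(c,c), at(d,d), inpos(b), inpos(c), inpos(d)}  (18 atoms)
F2 = F1 ∪ {inpos(e)}  (19 atoms)
goal ⊆ F2  ⇒  h_max = 2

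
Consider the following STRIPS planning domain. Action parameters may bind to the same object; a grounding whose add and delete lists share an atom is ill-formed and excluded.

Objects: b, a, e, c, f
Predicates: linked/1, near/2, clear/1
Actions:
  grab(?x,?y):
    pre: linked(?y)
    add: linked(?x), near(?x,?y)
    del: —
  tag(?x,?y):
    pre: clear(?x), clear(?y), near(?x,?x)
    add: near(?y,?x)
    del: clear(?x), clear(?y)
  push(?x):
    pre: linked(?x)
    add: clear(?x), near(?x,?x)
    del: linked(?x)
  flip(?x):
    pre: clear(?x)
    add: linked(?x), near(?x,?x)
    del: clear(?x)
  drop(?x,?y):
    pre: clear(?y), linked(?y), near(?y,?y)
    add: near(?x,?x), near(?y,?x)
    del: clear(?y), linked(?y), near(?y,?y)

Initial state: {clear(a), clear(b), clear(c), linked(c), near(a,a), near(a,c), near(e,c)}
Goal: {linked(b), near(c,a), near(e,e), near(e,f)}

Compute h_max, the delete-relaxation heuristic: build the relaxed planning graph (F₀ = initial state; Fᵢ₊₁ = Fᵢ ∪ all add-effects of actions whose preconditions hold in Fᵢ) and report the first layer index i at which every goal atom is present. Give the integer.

F0 = init (7 atoms)
F1 = F0 ∪ {linked(a), linked(b), linked(e), linked(f), near(b,a), near(b,b), near(b,c), near(c,a), near(c,c), near(f,c)}  (17 atoms)
F2 = F1 ∪ {clear(e), clear(f), near(a,b), near(a,e), near(a,f), near(b,e), near(b,f), near(c,b), near(c,e), near(c,f), near(e,a), near(e,b), near(e,e), near(e,f), near(f,a), near(f,b), near(f,e), near(f,f)}  (35 atoms)
goal ⊆ F2  ⇒  h_max = 2

2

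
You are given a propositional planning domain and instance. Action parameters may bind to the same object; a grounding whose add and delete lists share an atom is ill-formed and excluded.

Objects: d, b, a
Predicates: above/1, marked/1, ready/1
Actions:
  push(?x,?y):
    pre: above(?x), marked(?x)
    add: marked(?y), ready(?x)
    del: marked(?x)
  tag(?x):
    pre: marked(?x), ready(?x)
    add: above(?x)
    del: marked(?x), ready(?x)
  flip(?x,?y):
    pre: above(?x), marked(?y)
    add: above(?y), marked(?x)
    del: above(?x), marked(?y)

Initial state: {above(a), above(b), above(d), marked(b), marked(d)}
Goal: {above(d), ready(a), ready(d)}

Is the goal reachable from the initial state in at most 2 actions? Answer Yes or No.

Yes

1. push(d,a)  →  {above(a), above(b), above(d), marked(a), marked(b), ready(d)}
2. push(a,d)  →  {above(a), above(b), above(d), marked(b), marked(d), ready(a), ready(d)}
optimal plan length = 2; 2 ≤ 2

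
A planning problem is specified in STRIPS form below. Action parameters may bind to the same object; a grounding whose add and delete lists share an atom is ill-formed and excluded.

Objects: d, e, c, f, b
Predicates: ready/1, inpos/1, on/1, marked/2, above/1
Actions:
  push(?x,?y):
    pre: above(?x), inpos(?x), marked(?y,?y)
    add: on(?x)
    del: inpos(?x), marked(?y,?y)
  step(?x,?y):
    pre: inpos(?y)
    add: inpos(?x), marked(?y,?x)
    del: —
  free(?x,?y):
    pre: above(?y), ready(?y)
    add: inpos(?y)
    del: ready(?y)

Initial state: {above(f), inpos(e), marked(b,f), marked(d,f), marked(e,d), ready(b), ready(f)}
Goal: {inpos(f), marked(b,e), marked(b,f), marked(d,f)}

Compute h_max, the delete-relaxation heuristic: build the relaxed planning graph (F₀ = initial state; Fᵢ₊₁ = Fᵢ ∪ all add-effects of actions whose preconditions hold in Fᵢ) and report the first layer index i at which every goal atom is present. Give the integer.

F0 = init (7 atoms)
F1 = F0 ∪ {inpos(b), inpos(c), inpos(d), inpos(f), marked(e,b), marked(e,c), marked(e,e), marked(e,f)}  (15 atoms)
F2 = F1 ∪ {marked(b,b), marked(b,c), marked(b,d), marked(b,e), marked(c,b), marked(c,c), marked(c,d), marked(c,e), marked(c,f), marked(d,b), marked(d,c), marked(d,d), marked(d,e), marked(f,b), marked(f,c), marked(f,d), marked(f,e), marked(f,f), on(f)}  (34 atoms)
goal ⊆ F2  ⇒  h_max = 2

2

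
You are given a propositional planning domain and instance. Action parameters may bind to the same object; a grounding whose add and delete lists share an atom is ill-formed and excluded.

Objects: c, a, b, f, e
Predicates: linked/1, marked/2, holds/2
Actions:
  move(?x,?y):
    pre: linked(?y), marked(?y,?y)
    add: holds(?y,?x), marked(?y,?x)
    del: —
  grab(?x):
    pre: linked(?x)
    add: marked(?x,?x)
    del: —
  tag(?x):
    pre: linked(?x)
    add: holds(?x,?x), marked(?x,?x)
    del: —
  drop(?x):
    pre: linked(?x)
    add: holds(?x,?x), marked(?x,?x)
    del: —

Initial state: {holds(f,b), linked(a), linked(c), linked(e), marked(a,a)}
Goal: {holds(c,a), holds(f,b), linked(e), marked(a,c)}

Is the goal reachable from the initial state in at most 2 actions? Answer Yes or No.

No

1. move(c,a)  →  {holds(a,c), holds(f,b), linked(a), linked(c), linked(e), marked(a,a), marked(a,c)}
2. grab(c)  →  {holds(a,c), holds(f,b), linked(a), linked(c), linked(e), marked(a,a), marked(a,c), marked(c,c)}
3. move(a,c)  →  {holds(a,c), holds(c,a), holds(f,b), linked(a), linked(c), linked(e), marked(a,a), marked(a,c), marked(c,a), marked(c,c)}
optimal plan length = 3; 3 > 2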